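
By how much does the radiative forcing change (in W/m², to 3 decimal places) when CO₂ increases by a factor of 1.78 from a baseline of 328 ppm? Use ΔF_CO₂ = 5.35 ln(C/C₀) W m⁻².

ΔF = 5.35 × ln(1.78) = 5.35 × 0.57661 = 3.0849 W/m².

ΔF = 3.085 W/m²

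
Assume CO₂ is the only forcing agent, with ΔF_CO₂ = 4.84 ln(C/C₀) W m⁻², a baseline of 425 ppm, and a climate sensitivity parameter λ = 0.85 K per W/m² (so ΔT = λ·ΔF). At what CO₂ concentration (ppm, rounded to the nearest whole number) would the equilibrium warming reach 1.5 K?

Required forcing: ΔF = ΔT/λ = 1.5/0.85 = 1.7647 W/m².
Then ln(C/425) = ΔF/4.84 = 1.7647/4.84 = 0.36461.
So C = 425 × e^0.36461 = 425 × 1.43995 = 611.98 ppm.

C ≈ 612 ppm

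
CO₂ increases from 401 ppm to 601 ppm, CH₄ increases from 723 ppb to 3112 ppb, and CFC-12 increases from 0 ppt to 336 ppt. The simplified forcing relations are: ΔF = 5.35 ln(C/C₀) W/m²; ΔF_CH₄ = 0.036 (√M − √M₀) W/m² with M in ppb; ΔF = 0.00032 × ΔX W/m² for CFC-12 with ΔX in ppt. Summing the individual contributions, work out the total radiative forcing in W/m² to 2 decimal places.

ΔF = 3.31 W/m²

CO₂: 5.35 × ln(601/401) = 5.35 × ln(1.49875) = 5.35 × 0.40463 = 2.1648 W/m².
CH₄: 0.036 × (√3112 − √723) = 0.036 × (55.7853 − 26.8887) = 0.036 × 28.8966 = 1.0403 W/m².
CFC-12: ΔF = 0.00032 × (336 − 0) = 0.00032 × 336 = 0.1075 W/m².
Total ΔF = 2.1648 + 1.0403 + 0.1075 = 3.3126 W/m².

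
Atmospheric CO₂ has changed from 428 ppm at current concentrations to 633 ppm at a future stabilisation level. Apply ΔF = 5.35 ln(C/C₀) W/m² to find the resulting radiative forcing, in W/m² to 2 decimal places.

ΔF = 2.09 W/m²

CO₂: 5.35 × ln(633/428) = 5.35 × ln(1.47897) = 5.35 × 0.39135 = 2.0937 W/m².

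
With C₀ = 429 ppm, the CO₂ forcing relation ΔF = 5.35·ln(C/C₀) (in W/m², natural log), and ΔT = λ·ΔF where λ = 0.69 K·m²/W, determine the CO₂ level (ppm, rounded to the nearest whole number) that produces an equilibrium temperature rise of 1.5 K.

Required forcing: ΔF = ΔT/λ = 1.5/0.69 = 2.1739 W/m².
Then ln(C/429) = ΔF/5.35 = 2.1739/5.35 = 0.40634.
So C = 429 × e^0.40634 = 429 × 1.50131 = 644.06 ppm.

C ≈ 644 ppm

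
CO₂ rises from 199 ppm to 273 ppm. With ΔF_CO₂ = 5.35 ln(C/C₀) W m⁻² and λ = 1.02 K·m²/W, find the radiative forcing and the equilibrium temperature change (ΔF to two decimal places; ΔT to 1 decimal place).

ΔF = 1.69 W/m²; ΔT = 1.7 K

CO₂: 5.35 × ln(273/199) = 5.35 × ln(1.37186) = 5.35 × 0.31617 = 1.6915 W/m².
ΔT = λ ΔF = 1.02 × 1.69 = 1.7238 K.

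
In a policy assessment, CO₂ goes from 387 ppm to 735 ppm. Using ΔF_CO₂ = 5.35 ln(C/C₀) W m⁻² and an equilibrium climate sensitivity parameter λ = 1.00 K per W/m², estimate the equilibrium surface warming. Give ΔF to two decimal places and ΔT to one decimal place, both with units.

ΔF = 3.43 W/m²; ΔT = 3.4 K

CO₂: 5.35 × ln(735/387) = 5.35 × ln(1.89922) = 5.35 × 0.64144 = 3.4317 W/m².
ΔT = λ ΔF = 1.00 × 3.43 = 3.4300 K.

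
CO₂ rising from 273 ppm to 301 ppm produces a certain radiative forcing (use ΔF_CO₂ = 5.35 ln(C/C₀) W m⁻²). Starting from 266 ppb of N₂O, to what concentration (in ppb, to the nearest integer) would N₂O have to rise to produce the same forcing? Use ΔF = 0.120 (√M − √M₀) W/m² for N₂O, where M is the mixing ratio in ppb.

M ≈ 427 ppb

CO₂ forcing: 5.35 × ln(301/273) = 5.35 × 0.097638 = 0.52236 W/m².
Set 0.120(√M − √266) = 0.52236: √M = 0.52236/0.120 + √266 = 4.3530 + 16.3095 = 20.6625.
M = (20.6625)² = 426.94 ppb.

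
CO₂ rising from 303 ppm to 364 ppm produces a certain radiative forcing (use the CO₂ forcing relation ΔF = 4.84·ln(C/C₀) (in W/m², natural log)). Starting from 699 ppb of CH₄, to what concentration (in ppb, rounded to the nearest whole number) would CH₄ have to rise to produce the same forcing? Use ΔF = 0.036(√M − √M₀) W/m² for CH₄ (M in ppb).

M ≈ 2611 ppb

CO₂ forcing: 4.84 × ln(364/303) = 4.84 × 0.183421 = 0.88776 W/m².
Set 0.036(√M − √699) = 0.88776: √M = 0.88776/0.036 + √699 = 24.6600 + 26.4386 = 51.0986.
M = (51.0986)² = 2611.07 ppb.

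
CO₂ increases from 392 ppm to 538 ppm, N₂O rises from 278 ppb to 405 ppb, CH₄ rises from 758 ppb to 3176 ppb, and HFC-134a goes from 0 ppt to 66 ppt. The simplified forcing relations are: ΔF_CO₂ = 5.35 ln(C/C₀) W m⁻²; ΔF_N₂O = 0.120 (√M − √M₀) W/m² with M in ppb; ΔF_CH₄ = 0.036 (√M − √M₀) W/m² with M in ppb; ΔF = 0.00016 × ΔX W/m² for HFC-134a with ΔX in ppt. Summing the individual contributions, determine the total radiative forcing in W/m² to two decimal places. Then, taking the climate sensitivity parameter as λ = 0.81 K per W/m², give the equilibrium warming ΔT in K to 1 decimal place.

CO₂: 5.35 × ln(538/392) = 5.35 × ln(1.37245) = 5.35 × 0.31660 = 1.6938 W/m².
N₂O: 0.120 × (√405 − √278) = 0.120 × (20.1246 − 16.6733) = 0.120 × 3.4513 = 0.4142 W/m².
CH₄: 0.036 × (√3176 − √758) = 0.036 × (56.3560 − 27.5318) = 0.036 × 28.8242 = 1.0377 W/m².
HFC-134a: ΔF = 0.00016 × (66 − 0) = 0.00016 × 66 = 0.0106 W/m².
Total ΔF = 1.6938 + 0.4142 + 1.0377 + 0.0106 = 3.1563 W/m².
ΔT = λ ΔF = 0.81 × 3.16 = 2.5596 K.

ΔF = 3.16 W/m²; ΔT = 2.6 K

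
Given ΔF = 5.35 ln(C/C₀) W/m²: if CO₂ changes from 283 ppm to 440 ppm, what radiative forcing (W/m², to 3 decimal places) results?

ΔF = 2.361 W/m²

CO₂ absorption bands are partially saturated, so forcing scales with the logarithm of the concentration ratio.
CO₂: 5.35 × ln(440/283) = 5.35 × ln(1.55477) = 5.35 × 0.44133 = 2.3611 W/m².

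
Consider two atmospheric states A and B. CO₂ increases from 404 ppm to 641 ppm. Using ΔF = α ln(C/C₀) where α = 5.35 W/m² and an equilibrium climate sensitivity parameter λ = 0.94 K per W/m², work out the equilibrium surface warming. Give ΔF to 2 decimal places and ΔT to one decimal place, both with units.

CO₂: 5.35 × ln(641/404) = 5.35 × ln(1.58663) = 5.35 × 0.46161 = 2.4696 W/m².
ΔT = λ ΔF = 0.94 × 2.47 = 2.3218 K.

ΔF = 2.47 W/m²; ΔT = 2.3 K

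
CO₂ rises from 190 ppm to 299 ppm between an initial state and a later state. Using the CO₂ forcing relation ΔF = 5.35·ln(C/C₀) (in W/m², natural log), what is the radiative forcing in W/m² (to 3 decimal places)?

CO₂ absorption bands are partially saturated, so forcing scales with the logarithm of the concentration ratio.
CO₂: 5.35 × ln(299/190) = 5.35 × ln(1.57368) = 5.35 × 0.45342 = 2.4258 W/m².

ΔF = 2.426 W/m²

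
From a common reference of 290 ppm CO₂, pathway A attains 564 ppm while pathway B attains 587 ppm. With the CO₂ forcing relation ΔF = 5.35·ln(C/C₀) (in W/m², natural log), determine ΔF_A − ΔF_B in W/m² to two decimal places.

ΔF_A − ΔF_B = -0.21 W/m²

ΔF_A = 5.35 ln(564/290) = 5.35 × 0.66517 = 3.5587 W/m².
ΔF_B = 5.35 ln(587/290) = 5.35 × 0.70514 = 3.7725 W/m².
Difference: 3.5587 − 3.7725 = -0.2138 W/m².
(Equivalently, ΔF_A − ΔF_B = 5.35 ln(564/587) = 5.35 × -0.03997 = -0.2138 W/m².)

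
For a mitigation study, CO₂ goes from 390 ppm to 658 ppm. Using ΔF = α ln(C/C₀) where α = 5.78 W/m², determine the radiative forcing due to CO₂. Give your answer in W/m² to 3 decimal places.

ΔF = 3.023 W/m²

CO₂: 5.78 × ln(658/390) = 5.78 × ln(1.68718) = 5.78 × 0.52306 = 3.0233 W/m².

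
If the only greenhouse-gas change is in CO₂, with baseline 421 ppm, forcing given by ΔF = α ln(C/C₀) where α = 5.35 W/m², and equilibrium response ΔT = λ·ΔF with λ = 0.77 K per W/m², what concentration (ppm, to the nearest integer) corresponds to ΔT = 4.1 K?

C ≈ 1139 ppm

Required forcing: ΔF = ΔT/λ = 4.1/0.77 = 5.3247 W/m².
Then ln(C/421) = ΔF/5.35 = 5.3247/5.35 = 0.99527.
So C = 421 × e^0.99527 = 421 × 2.70545 = 1138.99 ppm.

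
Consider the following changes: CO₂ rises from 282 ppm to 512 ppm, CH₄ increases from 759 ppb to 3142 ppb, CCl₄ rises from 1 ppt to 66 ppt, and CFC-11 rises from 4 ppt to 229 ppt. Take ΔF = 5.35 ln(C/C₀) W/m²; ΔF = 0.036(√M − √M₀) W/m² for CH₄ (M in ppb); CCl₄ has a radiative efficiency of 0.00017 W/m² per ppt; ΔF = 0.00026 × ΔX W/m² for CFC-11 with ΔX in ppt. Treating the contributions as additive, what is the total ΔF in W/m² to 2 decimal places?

ΔF = 4.29 W/m²

CO₂: 5.35 × ln(512/282) = 5.35 × ln(1.81560) = 5.35 × 0.59642 = 3.1908 W/m².
CH₄: 0.036 × (√3142 − √759) = 0.036 × (56.0535 − 27.5500) = 0.036 × 28.5035 = 1.0261 W/m².
CCl₄: ΔF = 0.00017 × (66 − 1) = 0.00017 × 65 = 0.0111 W/m².
CFC-11: ΔF = 0.00026 × (229 − 4) = 0.00026 × 225 = 0.0585 W/m².
Total ΔF = 3.1908 + 1.0261 + 0.0111 + 0.0585 = 4.2865 W/m².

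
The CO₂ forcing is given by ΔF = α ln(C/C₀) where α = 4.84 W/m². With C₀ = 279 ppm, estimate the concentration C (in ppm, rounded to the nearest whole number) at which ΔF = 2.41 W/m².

C ≈ 459 ppm

Set 4.84 ln(C/279) = 2.41, so ln(C/279) = 2.41/4.84 = 0.49793.
Then C/279 = e^0.49793 = 1.64531, giving C = 279 × 1.64531 = 459.04 ppm.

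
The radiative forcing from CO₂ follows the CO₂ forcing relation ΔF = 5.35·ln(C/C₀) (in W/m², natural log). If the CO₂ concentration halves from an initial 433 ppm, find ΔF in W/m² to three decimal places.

ΔF = -3.708 W/m²

ΔF = 5.35 × ln(0.5) = 5.35 × -0.69315 = -3.7084 W/m².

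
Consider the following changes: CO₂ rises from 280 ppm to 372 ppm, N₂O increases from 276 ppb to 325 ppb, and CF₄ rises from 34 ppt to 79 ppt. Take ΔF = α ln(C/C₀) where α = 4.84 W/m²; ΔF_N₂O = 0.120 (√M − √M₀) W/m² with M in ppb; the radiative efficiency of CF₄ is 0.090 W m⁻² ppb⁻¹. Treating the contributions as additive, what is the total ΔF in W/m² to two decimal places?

CO₂: 4.84 × ln(372/280) = 4.84 × ln(1.32857) = 4.84 × 0.28410 = 1.3750 W/m².
N₂O: 0.120 × (√325 − √276) = 0.120 × (18.0278 − 16.6132) = 0.120 × 1.4146 = 0.1698 W/m².
CF₄: Δ = 79 − 34 = 45 ppt = 0.045 ppb; ΔF = 0.090 × 0.045 = 0.0041 W/m².
Total ΔF = 1.3750 + 0.1698 + 0.0041 = 1.5489 W/m².

ΔF = 1.55 W/m²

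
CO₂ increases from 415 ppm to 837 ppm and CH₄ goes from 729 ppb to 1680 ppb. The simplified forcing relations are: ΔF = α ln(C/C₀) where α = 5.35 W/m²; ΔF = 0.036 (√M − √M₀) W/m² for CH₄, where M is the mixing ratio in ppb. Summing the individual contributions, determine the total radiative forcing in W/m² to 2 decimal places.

ΔF = 4.26 W/m²

CO₂: 5.35 × ln(837/415) = 5.35 × ln(2.01687) = 5.35 × 0.70155 = 3.7533 W/m².
CH₄: 0.036 × (√1680 − √729) = 0.036 × (40.9878 − 27.0000) = 0.036 × 13.9878 = 0.5036 W/m².
Total ΔF = 3.7533 + 0.5036 = 4.2569 W/m².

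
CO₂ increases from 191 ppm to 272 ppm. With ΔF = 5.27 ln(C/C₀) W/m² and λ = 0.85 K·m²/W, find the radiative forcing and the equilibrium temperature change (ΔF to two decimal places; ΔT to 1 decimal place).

CO₂: 5.27 × ln(272/191) = 5.27 × ln(1.42408) = 5.27 × 0.35353 = 1.8631 W/m².
ΔT = λ ΔF = 0.85 × 1.86 = 1.5810 K.

ΔF = 1.86 W/m²; ΔT = 1.6 K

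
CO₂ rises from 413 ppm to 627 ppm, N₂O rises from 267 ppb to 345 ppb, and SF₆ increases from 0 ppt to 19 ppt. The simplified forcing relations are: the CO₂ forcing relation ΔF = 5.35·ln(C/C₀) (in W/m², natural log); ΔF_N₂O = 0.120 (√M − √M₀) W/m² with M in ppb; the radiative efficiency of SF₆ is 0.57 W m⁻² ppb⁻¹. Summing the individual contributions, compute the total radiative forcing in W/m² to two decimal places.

ΔF = 2.51 W/m²

CO₂: 5.35 × ln(627/413) = 5.35 × ln(1.51816) = 5.35 × 0.41750 = 2.2336 W/m².
N₂O: 0.120 × (√345 − √267) = 0.120 × (18.5742 − 16.3401) = 0.120 × 2.2341 = 0.2681 W/m².
SF₆: Δ = 19 − 0 = 19 ppt = 0.019 ppb; ΔF = 0.57 × 0.019 = 0.0108 W/m².
Total ΔF = 2.2336 + 0.2681 + 0.0108 = 2.5125 W/m².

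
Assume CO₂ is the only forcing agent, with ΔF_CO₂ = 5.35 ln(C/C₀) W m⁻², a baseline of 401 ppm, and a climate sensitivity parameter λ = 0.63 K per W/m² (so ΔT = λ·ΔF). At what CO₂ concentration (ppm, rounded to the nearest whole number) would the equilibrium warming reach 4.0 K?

Required forcing: ΔF = ΔT/λ = 4.0/0.63 = 6.3492 W/m².
Then ln(C/401) = ΔF/5.35 = 6.3492/5.35 = 1.18677.
So C = 401 × e^1.18677 = 401 × 3.27648 = 1313.87 ppm.

C ≈ 1314 ppm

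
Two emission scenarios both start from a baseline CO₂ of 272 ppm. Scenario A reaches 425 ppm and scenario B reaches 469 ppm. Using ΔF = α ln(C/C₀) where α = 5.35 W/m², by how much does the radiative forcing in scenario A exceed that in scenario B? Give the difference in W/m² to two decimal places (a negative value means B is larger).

ΔF_A − ΔF_B = -0.53 W/m²

ΔF_A = 5.35 ln(425/272) = 5.35 × 0.44629 = 2.3877 W/m².
ΔF_B = 5.35 ln(469/272) = 5.35 × 0.54480 = 2.9147 W/m².
Difference: 2.3877 − 2.9147 = -0.5270 W/m².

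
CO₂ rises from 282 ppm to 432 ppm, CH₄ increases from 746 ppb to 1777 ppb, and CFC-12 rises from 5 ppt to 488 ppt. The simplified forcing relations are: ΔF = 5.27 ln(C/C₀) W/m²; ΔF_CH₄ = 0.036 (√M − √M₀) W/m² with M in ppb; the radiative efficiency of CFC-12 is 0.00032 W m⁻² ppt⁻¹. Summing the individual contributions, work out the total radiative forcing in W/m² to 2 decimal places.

ΔF = 2.94 W/m²

CO₂: 5.27 × ln(432/282) = 5.27 × ln(1.53191) = 5.27 × 0.42652 = 2.2478 W/m².
CH₄: 0.036 × (√1777 − √746) = 0.036 × (42.1545 − 27.3130) = 0.036 × 14.8415 = 0.5343 W/m².
CFC-12: ΔF = 0.00032 × (488 − 5) = 0.00032 × 483 = 0.1546 W/m².
Total ΔF = 2.2478 + 0.5343 + 0.1546 = 2.9367 W/m².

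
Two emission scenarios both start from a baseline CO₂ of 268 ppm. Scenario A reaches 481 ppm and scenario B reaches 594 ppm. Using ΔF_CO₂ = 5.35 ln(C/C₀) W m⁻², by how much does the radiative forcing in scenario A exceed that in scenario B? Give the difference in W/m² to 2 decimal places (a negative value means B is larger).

ΔF_A = 5.35 ln(481/268) = 5.35 × 0.58488 = 3.1291 W/m².
ΔF_B = 5.35 ln(594/268) = 5.35 × 0.79589 = 4.2580 W/m².
Difference: 3.1291 − 4.2580 = -1.1289 W/m².
(Equivalently, ΔF_A − ΔF_B = 5.35 ln(481/594) = 5.35 × -0.21101 = -1.1289 W/m².)

ΔF_A − ΔF_B = -1.13 W/m²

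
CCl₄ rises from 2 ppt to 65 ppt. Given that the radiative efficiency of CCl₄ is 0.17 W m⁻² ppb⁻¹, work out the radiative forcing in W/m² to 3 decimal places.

ΔF = 0.011 W/m²

CCl₄: Δ = 65 − 2 = 63 ppt = 0.063 ppb; ΔF = 0.17 × 0.063 = 0.0107 W/m².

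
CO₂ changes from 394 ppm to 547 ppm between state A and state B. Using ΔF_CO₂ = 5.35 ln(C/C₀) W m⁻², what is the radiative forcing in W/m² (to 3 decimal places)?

ΔF = 1.755 W/m²

CO₂ absorption bands are partially saturated, so forcing scales with the logarithm of the concentration ratio.
CO₂: 5.35 × ln(547/394) = 5.35 × ln(1.38832) = 5.35 × 0.32809 = 1.7553 W/m².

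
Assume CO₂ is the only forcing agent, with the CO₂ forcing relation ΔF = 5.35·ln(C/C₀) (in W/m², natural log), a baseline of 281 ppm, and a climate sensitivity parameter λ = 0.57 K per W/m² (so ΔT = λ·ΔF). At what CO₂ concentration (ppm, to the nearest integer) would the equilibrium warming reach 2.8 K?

Required forcing: ΔF = ΔT/λ = 2.8/0.57 = 4.9123 W/m².
Then ln(C/281) = ΔF/5.35 = 4.9123/5.35 = 0.91819.
So C = 281 × e^0.91819 = 281 × 2.50475 = 703.83 ppm.

C ≈ 704 ppm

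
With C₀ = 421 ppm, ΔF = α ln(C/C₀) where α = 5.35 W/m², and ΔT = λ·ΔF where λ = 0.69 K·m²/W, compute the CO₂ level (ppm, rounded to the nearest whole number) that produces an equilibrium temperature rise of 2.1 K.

Required forcing: ΔF = ΔT/λ = 2.1/0.69 = 3.0435 W/m².
Then ln(C/421) = ΔF/5.35 = 3.0435/5.35 = 0.56888.
So C = 421 × e^0.56888 = 421 × 1.76629 = 743.61 ppm.

C ≈ 744 ppm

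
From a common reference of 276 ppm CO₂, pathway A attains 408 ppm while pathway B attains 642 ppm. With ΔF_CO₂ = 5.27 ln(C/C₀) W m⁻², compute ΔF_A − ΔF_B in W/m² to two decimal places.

ΔF_A = 5.27 ln(408/276) = 5.27 × 0.39087 = 2.0599 W/m².
ΔF_B = 5.27 ln(642/276) = 5.27 × 0.84419 = 4.4489 W/m².
Difference: 2.0599 − 4.4489 = -2.3890 W/m².
(Equivalently, ΔF_A − ΔF_B = 5.27 ln(408/642) = 5.27 × -0.45332 = -2.3890 W/m².)

ΔF_A − ΔF_B = -2.39 W/m²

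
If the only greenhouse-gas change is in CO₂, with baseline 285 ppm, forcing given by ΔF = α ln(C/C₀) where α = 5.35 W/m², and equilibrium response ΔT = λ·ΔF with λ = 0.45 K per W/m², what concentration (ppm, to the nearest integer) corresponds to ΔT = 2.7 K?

C ≈ 875 ppm

Required forcing: ΔF = ΔT/λ = 2.7/0.45 = 6.0000 W/m².
Then ln(C/285) = ΔF/5.35 = 6.0000/5.35 = 1.12150.
So C = 285 × e^1.12150 = 285 × 3.06945 = 874.79 ppm.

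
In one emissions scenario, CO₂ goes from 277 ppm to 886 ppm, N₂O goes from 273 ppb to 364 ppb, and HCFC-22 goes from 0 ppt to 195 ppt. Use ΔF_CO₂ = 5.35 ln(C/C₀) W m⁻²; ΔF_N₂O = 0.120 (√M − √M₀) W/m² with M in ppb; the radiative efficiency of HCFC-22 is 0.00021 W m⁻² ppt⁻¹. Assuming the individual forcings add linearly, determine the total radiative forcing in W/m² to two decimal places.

CO₂: 5.35 × ln(886/277) = 5.35 × ln(3.19856) = 5.35 × 1.16270 = 6.2204 W/m².
N₂O: 0.120 × (√364 − √273) = 0.120 × (19.0788 − 16.5227) = 0.120 × 2.5561 = 0.3067 W/m².
HCFC-22: ΔF = 0.00021 × (195 − 0) = 0.00021 × 195 = 0.0410 W/m².
Total ΔF = 6.2204 + 0.3067 + 0.0410 = 6.5681 W/m².

ΔF = 6.57 W/m²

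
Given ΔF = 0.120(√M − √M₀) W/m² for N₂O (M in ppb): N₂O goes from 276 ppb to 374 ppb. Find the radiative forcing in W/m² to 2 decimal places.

ΔF = 0.33 W/m²

N₂O: 0.120 × (√374 − √276) = 0.120 × (19.3391 − 16.6132) = 0.120 × 2.7259 = 0.3271 W/m².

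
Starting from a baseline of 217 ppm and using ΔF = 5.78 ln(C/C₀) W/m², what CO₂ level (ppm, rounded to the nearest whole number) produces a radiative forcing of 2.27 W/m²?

C ≈ 321 ppm

Set 5.78 ln(C/217) = 2.27, so ln(C/217) = 2.27/5.78 = 0.39273.
Then C/217 = e^0.39273 = 1.48102, giving C = 217 × 1.48102 = 321.38 ppm.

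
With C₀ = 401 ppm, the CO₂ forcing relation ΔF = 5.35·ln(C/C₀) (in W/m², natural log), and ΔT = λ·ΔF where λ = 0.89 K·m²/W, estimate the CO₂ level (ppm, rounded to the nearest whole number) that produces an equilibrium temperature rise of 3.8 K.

Required forcing: ΔF = ΔT/λ = 3.8/0.89 = 4.2697 W/m².
Then ln(C/401) = ΔF/5.35 = 4.2697/5.35 = 0.79807.
So C = 401 × e^0.79807 = 401 × 2.22125 = 890.72 ppm.

C ≈ 891 ppm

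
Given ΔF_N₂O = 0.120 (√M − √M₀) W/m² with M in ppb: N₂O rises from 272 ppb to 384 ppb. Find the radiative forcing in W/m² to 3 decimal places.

N₂O: 0.120 × (√384 − √272) = 0.120 × (19.5959 − 16.4924) = 0.120 × 3.1035 = 0.3724 W/m².

ΔF = 0.372 W/m²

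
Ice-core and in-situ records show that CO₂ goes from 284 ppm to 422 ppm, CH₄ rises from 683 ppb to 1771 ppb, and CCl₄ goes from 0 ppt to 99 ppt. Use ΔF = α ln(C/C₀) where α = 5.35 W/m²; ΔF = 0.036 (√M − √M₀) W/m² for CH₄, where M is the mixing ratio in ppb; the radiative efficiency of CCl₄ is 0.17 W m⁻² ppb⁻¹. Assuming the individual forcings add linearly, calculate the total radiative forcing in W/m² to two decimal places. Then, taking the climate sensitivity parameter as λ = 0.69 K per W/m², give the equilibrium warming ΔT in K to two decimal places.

CO₂: 5.35 × ln(422/284) = 5.35 × ln(1.48592) = 5.35 × 0.39603 = 2.1188 W/m².
CH₄: 0.036 × (√1771 − √683) = 0.036 × (42.0833 − 26.1343) = 0.036 × 15.9490 = 0.5742 W/m².
CCl₄: Δ = 99 − 0 = 99 ppt = 0.099 ppb; ΔF = 0.17 × 0.099 = 0.0168 W/m².
Total ΔF = 2.1188 + 0.5742 + 0.0168 = 2.7098 W/m².
ΔT = λ ΔF = 0.69 × 2.71 = 1.8699 K.

ΔF = 2.71 W/m²; ΔT = 1.87 K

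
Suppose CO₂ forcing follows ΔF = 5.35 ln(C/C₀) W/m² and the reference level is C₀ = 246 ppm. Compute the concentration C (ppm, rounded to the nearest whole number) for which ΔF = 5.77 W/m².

Set 5.35 ln(C/246) = 5.77, so ln(C/246) = 5.77/5.35 = 1.07850.
Then C/246 = e^1.07850 = 2.94027, giving C = 246 × 2.94027 = 723.31 ppm.

C ≈ 723 ppm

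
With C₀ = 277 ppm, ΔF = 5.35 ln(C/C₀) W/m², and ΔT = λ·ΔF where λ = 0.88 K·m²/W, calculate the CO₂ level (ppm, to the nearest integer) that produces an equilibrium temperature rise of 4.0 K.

Required forcing: ΔF = ΔT/λ = 4.0/0.88 = 4.5455 W/m².
Then ln(C/277) = ΔF/5.35 = 4.5455/5.35 = 0.84963.
So C = 277 × e^0.84963 = 277 × 2.33878 = 647.84 ppm.

C ≈ 648 ppm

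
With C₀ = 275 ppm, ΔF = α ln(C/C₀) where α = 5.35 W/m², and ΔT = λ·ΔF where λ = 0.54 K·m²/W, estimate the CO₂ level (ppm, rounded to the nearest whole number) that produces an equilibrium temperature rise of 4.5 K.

Required forcing: ΔF = ΔT/λ = 4.5/0.54 = 8.3333 W/m².
Then ln(C/275) = ΔF/5.35 = 8.3333/5.35 = 1.55763.
So C = 275 × e^1.55763 = 275 × 4.74756 = 1305.58 ppm.

C ≈ 1306 ppm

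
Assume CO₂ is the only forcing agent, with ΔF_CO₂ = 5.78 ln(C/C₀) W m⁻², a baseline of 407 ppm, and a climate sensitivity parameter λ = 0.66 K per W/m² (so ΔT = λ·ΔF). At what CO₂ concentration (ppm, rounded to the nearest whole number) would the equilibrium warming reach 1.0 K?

C ≈ 529 ppm

Required forcing: ΔF = ΔT/λ = 1.0/0.66 = 1.5152 W/m².
Then ln(C/407) = ΔF/5.78 = 1.5152/5.78 = 0.26215.
So C = 407 × e^0.26215 = 407 × 1.29972 = 528.99 ppm.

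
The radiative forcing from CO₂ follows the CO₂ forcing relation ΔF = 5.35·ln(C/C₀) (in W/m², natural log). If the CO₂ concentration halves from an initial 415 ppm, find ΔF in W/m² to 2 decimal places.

ΔF = 5.35 × ln(0.5) = 5.35 × -0.69315 = -3.7084 W/m².

ΔF = -3.71 W/m²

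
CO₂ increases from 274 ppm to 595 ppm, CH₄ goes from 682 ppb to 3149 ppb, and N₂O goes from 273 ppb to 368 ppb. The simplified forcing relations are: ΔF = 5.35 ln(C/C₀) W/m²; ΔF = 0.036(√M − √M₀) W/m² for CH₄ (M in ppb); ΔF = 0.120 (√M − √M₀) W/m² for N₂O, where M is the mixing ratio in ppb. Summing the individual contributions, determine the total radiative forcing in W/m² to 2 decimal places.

ΔF = 5.55 W/m²

CO₂: 5.35 × ln(595/274) = 5.35 × ln(2.17153) = 5.35 × 0.77543 = 4.1486 W/m².
CH₄: 0.036 × (√3149 − √682) = 0.036 × (56.1160 − 26.1151) = 0.036 × 30.0009 = 1.0800 W/m².
N₂O: 0.120 × (√368 − √273) = 0.120 × (19.1833 − 16.5227) = 0.120 × 2.6606 = 0.3193 W/m².
Total ΔF = 4.1486 + 1.0800 + 0.3193 = 5.5479 W/m².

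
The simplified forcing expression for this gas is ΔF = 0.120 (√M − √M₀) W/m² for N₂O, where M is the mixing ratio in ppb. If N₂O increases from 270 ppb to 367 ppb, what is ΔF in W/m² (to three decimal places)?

N₂O: 0.120 × (√367 − √270) = 0.120 × (19.1572 − 16.4317) = 0.120 × 2.7255 = 0.3271 W/m².

ΔF = 0.327 W/m²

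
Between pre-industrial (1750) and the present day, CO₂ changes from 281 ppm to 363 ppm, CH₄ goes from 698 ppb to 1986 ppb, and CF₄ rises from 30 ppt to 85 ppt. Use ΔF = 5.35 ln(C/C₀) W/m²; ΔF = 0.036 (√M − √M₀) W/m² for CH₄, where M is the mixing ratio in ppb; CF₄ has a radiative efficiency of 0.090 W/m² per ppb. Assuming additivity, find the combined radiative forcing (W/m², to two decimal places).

ΔF = 2.03 W/m²

CO₂: 5.35 × ln(363/281) = 5.35 × ln(1.29181) = 5.35 × 0.25604 = 1.3698 W/m².
CH₄: 0.036 × (√1986 − √698) = 0.036 × (44.5646 − 26.4197) = 0.036 × 18.1449 = 0.6532 W/m².
CF₄: Δ = 85 − 30 = 55 ppt = 0.055 ppb; ΔF = 0.090 × 0.055 = 0.0050 W/m².
Total ΔF = 1.3698 + 0.6532 + 0.0050 = 2.0280 W/m².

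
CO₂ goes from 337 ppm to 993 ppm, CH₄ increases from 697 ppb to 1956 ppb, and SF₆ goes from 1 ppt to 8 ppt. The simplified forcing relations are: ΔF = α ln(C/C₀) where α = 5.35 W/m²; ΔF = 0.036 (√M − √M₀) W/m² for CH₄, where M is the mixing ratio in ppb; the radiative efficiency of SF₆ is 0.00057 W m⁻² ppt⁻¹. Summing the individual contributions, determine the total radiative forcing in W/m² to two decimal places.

CO₂: 5.35 × ln(993/337) = 5.35 × ln(2.94659) = 5.35 × 1.08065 = 5.7815 W/m².
CH₄: 0.036 × (√1956 − √697) = 0.036 × (44.2267 − 26.4008) = 0.036 × 17.8259 = 0.6417 W/m².
SF₆: ΔF = 0.00057 × (8 − 1) = 0.00057 × 7 = 0.0040 W/m².
Total ΔF = 5.7815 + 0.6417 + 0.0040 = 6.4272 W/m².

ΔF = 6.43 W/m²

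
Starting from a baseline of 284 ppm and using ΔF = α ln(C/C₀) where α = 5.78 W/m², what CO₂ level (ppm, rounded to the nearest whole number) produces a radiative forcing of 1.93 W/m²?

C ≈ 397 ppm

Set 5.78 ln(C/284) = 1.93, so ln(C/284) = 1.93/5.78 = 0.33391.
Then C/284 = e^0.33391 = 1.39642, giving C = 284 × 1.39642 = 396.58 ppm.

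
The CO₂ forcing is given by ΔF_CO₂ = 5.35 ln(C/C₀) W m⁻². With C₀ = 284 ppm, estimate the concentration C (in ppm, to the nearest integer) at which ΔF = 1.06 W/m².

C ≈ 346 ppm

Set 5.35 ln(C/284) = 1.06, so ln(C/284) = 1.06/5.35 = 0.19813.
Then C/284 = e^0.19813 = 1.21912, giving C = 284 × 1.21912 = 346.23 ppm.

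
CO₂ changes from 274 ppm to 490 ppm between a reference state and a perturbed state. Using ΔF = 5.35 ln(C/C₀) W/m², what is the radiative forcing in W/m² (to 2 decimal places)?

CO₂: 5.35 × ln(490/274) = 5.35 × ln(1.78832) = 5.35 × 0.58128 = 3.1098 W/m².

ΔF = 3.11 W/m²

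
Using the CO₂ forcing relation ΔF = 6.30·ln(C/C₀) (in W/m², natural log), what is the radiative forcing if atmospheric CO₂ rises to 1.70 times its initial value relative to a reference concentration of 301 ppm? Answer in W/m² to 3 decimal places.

ΔF = 3.343 W/m²

Because the forcing depends only on the ratio C/C₀, the initial concentration does not enter.
ΔF = 6.30 × ln(1.70) = 6.30 × 0.53063 = 3.3430 W/m².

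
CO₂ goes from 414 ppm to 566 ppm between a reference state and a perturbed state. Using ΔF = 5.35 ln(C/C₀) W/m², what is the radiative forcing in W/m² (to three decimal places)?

ΔF = 1.673 W/m²

CO₂: 5.35 × ln(566/414) = 5.35 × ln(1.36715) = 5.35 × 0.31273 = 1.6731 W/m².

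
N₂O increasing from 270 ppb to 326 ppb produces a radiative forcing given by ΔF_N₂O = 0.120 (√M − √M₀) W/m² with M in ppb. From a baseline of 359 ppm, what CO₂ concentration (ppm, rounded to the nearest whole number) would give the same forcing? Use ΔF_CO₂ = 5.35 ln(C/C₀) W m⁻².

N₂O forcing: 0.120 × (√326 − √270) = 0.120 × (18.0555 − 16.4317) = 0.120 × 1.6238 = 0.19486 W/m².
Set 5.35 ln(C/359) = 0.19486: ln(C/359) = 0.19486/5.35 = 0.03642, so C = 359 × e^0.03642 = 359 × 1.03709 = 372.32 ppm.

C ≈ 372 ppm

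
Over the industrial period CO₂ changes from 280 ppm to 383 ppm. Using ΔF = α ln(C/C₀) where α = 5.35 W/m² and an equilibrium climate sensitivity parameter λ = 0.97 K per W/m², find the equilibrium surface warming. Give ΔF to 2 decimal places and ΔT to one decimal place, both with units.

CO₂: 5.35 × ln(383/280) = 5.35 × ln(1.36786) = 5.35 × 0.31325 = 1.6759 W/m².
ΔT = λ ΔF = 0.97 × 1.68 = 1.6296 K.

ΔF = 1.68 W/m²; ΔT = 1.6 K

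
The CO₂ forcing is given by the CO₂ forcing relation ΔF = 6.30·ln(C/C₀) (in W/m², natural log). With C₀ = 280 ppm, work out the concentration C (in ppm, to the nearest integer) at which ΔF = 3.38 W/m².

C ≈ 479 ppm

Set 6.30 ln(C/280) = 3.38, so ln(C/280) = 3.38/6.30 = 0.53651.
Then C/280 = e^0.53651 = 1.71003, giving C = 280 × 1.71003 = 478.81 ppm.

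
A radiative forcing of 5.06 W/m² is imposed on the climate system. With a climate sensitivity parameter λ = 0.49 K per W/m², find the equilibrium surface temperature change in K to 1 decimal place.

ΔT = λ ΔF = 0.49 × 5.06 = 2.4794 K.

ΔT = 2.5 K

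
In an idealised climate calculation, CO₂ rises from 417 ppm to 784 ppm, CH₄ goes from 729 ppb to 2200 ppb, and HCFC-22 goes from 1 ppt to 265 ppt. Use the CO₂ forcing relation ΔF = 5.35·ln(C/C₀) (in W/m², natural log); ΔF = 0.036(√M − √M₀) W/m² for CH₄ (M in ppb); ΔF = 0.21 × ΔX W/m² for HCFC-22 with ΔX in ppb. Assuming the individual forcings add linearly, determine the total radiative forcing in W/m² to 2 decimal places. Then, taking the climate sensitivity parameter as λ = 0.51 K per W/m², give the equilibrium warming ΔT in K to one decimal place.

ΔF = 4.15 W/m²; ΔT = 2.1 K

CO₂: 5.35 × ln(784/417) = 5.35 × ln(1.88010) = 5.35 × 0.63132 = 3.3776 W/m².
CH₄: 0.036 × (√2200 − √729) = 0.036 × (46.9042 − 27.0000) = 0.036 × 19.9042 = 0.7166 W/m².
HCFC-22: Δ = 265 − 1 = 264 ppt = 0.264 ppb; ΔF = 0.21 × 0.264 = 0.0554 W/m².
Total ΔF = 3.3776 + 0.7166 + 0.0554 = 4.1496 W/m².
ΔT = λ ΔF = 0.51 × 4.15 = 2.1165 K.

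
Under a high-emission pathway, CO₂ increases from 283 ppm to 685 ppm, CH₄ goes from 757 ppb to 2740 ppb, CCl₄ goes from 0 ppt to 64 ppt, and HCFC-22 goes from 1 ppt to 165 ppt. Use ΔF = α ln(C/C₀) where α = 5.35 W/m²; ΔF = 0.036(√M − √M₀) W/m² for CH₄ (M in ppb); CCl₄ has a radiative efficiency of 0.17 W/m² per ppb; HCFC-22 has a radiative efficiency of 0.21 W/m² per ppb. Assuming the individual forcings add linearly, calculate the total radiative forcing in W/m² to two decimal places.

ΔF = 5.67 W/m²

CO₂: 5.35 × ln(685/283) = 5.35 × ln(2.42049) = 5.35 × 0.88397 = 4.7292 W/m².
CH₄: 0.036 × (√2740 − √757) = 0.036 × (52.3450 − 27.5136) = 0.036 × 24.8314 = 0.8939 W/m².
CCl₄: Δ = 64 − 0 = 64 ppt = 0.064 ppb; ΔF = 0.17 × 0.064 = 0.0109 W/m².
HCFC-22: Δ = 165 − 1 = 164 ppt = 0.164 ppb; ΔF = 0.21 × 0.164 = 0.0344 W/m².
Total ΔF = 4.7292 + 0.8939 + 0.0109 + 0.0344 = 5.6684 W/m².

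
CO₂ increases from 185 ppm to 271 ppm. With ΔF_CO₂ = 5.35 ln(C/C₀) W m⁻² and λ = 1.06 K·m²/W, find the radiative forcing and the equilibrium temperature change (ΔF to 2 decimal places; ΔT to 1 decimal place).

CO₂: 5.35 × ln(271/185) = 5.35 × ln(1.46486) = 5.35 × 0.38176 = 2.0424 W/m².
ΔT = λ ΔF = 1.06 × 2.04 = 2.1624 K.

ΔF = 2.04 W/m²; ΔT = 2.2 K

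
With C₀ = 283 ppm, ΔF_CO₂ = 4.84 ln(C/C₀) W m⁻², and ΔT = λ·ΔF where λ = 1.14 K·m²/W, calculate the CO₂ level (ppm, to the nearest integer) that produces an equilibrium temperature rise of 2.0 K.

C ≈ 407 ppm

Required forcing: ΔF = ΔT/λ = 2.0/1.14 = 1.7544 W/m².
Then ln(C/283) = ΔF/4.84 = 1.7544/4.84 = 0.36248.
So C = 283 × e^0.36248 = 283 × 1.43689 = 406.64 ppm.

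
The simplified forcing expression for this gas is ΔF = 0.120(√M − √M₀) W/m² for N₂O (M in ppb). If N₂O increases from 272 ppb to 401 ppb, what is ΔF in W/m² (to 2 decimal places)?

ΔF = 0.42 W/m²

N₂O: 0.120 × (√401 − √272) = 0.120 × (20.0250 − 16.4924) = 0.120 × 3.5326 = 0.4239 W/m².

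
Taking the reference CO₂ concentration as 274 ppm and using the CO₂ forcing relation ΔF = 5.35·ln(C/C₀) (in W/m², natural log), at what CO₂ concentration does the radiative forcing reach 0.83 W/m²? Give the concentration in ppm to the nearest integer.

C ≈ 320 ppm

Set 5.35 ln(C/274) = 0.83, so ln(C/274) = 0.83/5.35 = 0.15514.
Then C/274 = e^0.15514 = 1.16782, giving C = 274 × 1.16782 = 319.98 ppm.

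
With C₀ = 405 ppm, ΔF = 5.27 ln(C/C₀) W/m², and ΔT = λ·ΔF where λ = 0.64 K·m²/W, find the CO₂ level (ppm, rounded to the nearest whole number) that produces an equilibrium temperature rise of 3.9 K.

C ≈ 1287 ppm

Required forcing: ΔF = ΔT/λ = 3.9/0.64 = 6.0938 W/m².
Then ln(C/405) = ΔF/5.27 = 6.0938/5.27 = 1.15632.
So C = 405 × e^1.15632 = 405 × 3.17822 = 1287.18 ppm.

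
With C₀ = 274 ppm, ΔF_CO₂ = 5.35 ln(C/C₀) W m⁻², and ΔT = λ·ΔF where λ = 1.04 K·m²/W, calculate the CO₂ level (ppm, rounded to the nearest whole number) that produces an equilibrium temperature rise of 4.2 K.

Required forcing: ΔF = ΔT/λ = 4.2/1.04 = 4.0385 W/m².
Then ln(C/274) = ΔF/5.35 = 4.0385/5.35 = 0.75486.
So C = 274 × e^0.75486 = 274 × 2.12731 = 582.88 ppm.

C ≈ 583 ppm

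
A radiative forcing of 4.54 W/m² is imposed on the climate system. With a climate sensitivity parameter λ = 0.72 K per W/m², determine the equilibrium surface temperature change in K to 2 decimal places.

ΔT = λ ΔF = 0.72 × 4.54 = 3.2688 K.

ΔT = 3.27 K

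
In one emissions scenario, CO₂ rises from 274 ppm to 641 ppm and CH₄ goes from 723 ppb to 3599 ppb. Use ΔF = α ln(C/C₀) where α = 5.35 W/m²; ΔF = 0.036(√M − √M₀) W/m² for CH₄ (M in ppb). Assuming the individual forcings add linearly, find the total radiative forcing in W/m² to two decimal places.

CO₂: 5.35 × ln(641/274) = 5.35 × ln(2.33942) = 5.35 × 0.84990 = 4.5470 W/m².
CH₄: 0.036 × (√3599 − √723) = 0.036 × (59.9917 − 26.8887) = 0.036 × 33.1030 = 1.1917 W/m².
Total ΔF = 4.5470 + 1.1917 = 5.7387 W/m².

ΔF = 5.74 W/m²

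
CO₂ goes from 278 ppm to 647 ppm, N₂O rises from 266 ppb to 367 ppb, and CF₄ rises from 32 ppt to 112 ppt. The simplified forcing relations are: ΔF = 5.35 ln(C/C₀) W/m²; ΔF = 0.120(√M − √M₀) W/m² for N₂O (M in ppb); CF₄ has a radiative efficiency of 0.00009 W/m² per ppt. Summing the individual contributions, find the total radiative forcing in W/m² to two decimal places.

ΔF = 4.87 W/m²

CO₂: 5.35 × ln(647/278) = 5.35 × ln(2.32734) = 5.35 × 0.84473 = 4.5193 W/m².
N₂O: 0.120 × (√367 − √266) = 0.120 × (19.1572 − 16.3095) = 0.120 × 2.8477 = 0.3417 W/m².
CF₄: ΔF = 0.00009 × (112 − 32) = 0.00009 × 80 = 0.0072 W/m².
Total ΔF = 4.5193 + 0.3417 + 0.0072 = 4.8682 W/m².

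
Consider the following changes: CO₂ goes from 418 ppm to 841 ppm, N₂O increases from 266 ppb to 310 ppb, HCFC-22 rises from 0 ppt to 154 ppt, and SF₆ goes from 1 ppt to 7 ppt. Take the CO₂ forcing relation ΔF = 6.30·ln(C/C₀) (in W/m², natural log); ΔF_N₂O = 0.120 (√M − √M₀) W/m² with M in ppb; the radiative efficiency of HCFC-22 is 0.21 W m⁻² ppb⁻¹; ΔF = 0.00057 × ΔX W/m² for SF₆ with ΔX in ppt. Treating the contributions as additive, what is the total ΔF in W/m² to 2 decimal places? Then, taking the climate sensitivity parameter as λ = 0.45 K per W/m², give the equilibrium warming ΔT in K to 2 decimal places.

CO₂: 6.30 × ln(841/418) = 6.30 × ln(2.01196) = 6.30 × 0.69911 = 4.4044 W/m².
N₂O: 0.120 × (√310 − √266) = 0.120 × (17.6068 − 16.3095) = 0.120 × 1.2973 = 0.1557 W/m².
HCFC-22: Δ = 154 − 0 = 154 ppt = 0.154 ppb; ΔF = 0.21 × 0.154 = 0.0323 W/m².
SF₆: ΔF = 0.00057 × (7 − 1) = 0.00057 × 6 = 0.0034 W/m².
Total ΔF = 4.4044 + 0.1557 + 0.0323 + 0.0034 = 4.5958 W/m².
ΔT = λ ΔF = 0.45 × 4.60 = 2.0700 K.

ΔF = 4.60 W/m²; ΔT = 2.07 K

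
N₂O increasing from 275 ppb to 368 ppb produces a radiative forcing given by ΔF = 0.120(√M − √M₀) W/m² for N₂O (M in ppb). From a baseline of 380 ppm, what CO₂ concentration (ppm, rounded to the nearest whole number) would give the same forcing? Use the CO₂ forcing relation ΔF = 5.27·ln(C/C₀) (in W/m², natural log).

C ≈ 403 ppm

N₂O forcing: 0.120 × (√368 − √275) = 0.120 × (19.1833 − 16.5831) = 0.120 × 2.6002 = 0.31202 W/m².
Set 5.27 ln(C/380) = 0.31202: ln(C/380) = 0.31202/5.27 = 0.05921, so C = 380 × e^0.05921 = 380 × 1.06100 = 403.18 ppm.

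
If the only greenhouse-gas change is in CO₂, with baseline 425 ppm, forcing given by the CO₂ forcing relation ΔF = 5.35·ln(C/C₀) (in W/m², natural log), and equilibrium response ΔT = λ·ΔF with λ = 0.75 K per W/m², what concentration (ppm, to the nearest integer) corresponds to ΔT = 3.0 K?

C ≈ 898 ppm

Required forcing: ΔF = ΔT/λ = 3.0/0.75 = 4.0000 W/m².
Then ln(C/425) = ΔF/5.35 = 4.0000/5.35 = 0.74766.
So C = 425 × e^0.74766 = 425 × 2.11205 = 897.62 ppm.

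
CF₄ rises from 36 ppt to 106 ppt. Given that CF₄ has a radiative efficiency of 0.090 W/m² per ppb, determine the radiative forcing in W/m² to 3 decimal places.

CF₄: Δ = 106 − 36 = 70 ppt = 0.070 ppb; ΔF = 0.090 × 0.070 = 0.0063 W/m².

ΔF = 0.006 W/m²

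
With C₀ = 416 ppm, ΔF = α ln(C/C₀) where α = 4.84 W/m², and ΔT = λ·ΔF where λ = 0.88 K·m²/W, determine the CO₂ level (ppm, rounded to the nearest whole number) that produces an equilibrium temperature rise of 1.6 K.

Required forcing: ΔF = ΔT/λ = 1.6/0.88 = 1.8182 W/m².
Then ln(C/416) = ΔF/4.84 = 1.8182/4.84 = 0.37566.
So C = 416 × e^0.37566 = 416 × 1.45595 = 605.68 ppm.

C ≈ 606 ppm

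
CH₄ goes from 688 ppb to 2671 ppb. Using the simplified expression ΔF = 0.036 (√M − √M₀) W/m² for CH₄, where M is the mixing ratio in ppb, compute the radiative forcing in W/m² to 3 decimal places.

ΔF = 0.916 W/m²

CH₄: 0.036 × (√2671 − √688) = 0.036 × (51.6817 − 26.2298) = 0.036 × 25.4519 = 0.9163 W/m².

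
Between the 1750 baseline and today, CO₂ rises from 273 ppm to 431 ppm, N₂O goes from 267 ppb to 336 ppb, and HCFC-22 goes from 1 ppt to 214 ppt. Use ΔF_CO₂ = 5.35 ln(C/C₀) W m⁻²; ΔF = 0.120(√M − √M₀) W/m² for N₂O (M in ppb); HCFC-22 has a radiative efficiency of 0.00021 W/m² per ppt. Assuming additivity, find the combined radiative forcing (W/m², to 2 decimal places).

ΔF = 2.73 W/m²

CO₂: 5.35 × ln(431/273) = 5.35 × ln(1.57875) = 5.35 × 0.45663 = 2.4430 W/m².
N₂O: 0.120 × (√336 − √267) = 0.120 × (18.3303 − 16.3401) = 0.120 × 1.9902 = 0.2388 W/m².
HCFC-22: ΔF = 0.00021 × (214 − 1) = 0.00021 × 213 = 0.0447 W/m².
Total ΔF = 2.4430 + 0.2388 + 0.0447 = 2.7265 W/m².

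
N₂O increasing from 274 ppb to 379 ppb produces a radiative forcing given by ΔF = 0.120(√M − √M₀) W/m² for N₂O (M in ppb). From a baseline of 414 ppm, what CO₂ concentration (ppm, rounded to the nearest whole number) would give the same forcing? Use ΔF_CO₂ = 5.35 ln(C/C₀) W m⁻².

N₂O forcing: 0.120 × (√379 − √274) = 0.120 × (19.4679 − 16.5529) = 0.120 × 2.9150 = 0.34980 W/m².
Set 5.35 ln(C/414) = 0.34980: ln(C/414) = 0.34980/5.35 = 0.06538, so C = 414 × e^0.06538 = 414 × 1.06756 = 441.97 ppm.

C ≈ 442 ppm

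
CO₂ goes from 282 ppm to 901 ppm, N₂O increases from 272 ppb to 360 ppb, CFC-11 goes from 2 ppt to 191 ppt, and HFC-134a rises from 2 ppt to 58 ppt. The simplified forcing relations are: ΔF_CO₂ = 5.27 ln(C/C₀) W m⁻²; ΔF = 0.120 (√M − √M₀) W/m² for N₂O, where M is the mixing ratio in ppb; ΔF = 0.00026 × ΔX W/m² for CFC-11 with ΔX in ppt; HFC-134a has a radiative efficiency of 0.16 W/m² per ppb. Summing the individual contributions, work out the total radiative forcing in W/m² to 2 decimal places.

ΔF = 6.48 W/m²

CO₂: 5.27 × ln(901/282) = 5.27 × ln(3.19504) = 5.27 × 1.16160 = 6.1216 W/m².
N₂O: 0.120 × (√360 − √272) = 0.120 × (18.9737 − 16.4924) = 0.120 × 2.4813 = 0.2978 W/m².
CFC-11: ΔF = 0.00026 × (191 − 2) = 0.00026 × 189 = 0.0491 W/m².
HFC-134a: Δ = 58 − 2 = 56 ppt = 0.056 ppb; ΔF = 0.16 × 0.056 = 0.0090 W/m².
Total ΔF = 6.1216 + 0.2978 + 0.0491 + 0.0090 = 6.4775 W/m².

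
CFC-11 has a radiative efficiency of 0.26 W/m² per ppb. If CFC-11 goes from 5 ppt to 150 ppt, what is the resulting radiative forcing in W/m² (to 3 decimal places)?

ΔF = 0.038 W/m²

CFC-11: Δ = 150 − 5 = 145 ppt = 0.145 ppb; ΔF = 0.26 × 0.145 = 0.0377 W/m².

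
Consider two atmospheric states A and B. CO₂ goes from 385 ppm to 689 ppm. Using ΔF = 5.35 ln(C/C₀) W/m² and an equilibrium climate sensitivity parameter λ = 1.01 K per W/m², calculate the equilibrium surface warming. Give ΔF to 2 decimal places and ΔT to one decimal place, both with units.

ΔF = 3.11 W/m²; ΔT = 3.1 K

CO₂: 5.35 × ln(689/385) = 5.35 × ln(1.78961) = 5.35 × 0.58200 = 3.1137 W/m².
ΔT = λ ΔF = 1.01 × 3.11 = 3.1411 K.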